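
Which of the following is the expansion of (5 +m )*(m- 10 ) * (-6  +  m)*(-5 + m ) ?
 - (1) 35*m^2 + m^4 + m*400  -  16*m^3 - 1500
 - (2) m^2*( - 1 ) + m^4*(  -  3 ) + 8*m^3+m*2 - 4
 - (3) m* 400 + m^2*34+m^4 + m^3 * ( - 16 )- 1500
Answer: 1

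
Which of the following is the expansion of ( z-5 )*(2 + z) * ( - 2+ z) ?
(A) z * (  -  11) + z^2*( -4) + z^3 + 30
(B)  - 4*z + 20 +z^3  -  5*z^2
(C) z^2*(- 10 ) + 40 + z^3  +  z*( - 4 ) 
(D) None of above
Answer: B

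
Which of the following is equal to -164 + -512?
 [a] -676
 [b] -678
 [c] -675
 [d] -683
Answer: a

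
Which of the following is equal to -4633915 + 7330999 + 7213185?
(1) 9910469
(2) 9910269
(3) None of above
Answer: 2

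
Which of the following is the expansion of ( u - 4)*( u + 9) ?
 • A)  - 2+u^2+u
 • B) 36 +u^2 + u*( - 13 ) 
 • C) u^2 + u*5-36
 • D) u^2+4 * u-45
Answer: C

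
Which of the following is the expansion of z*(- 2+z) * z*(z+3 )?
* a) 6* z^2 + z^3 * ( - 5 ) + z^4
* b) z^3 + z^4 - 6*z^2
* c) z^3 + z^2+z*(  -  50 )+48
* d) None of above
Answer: b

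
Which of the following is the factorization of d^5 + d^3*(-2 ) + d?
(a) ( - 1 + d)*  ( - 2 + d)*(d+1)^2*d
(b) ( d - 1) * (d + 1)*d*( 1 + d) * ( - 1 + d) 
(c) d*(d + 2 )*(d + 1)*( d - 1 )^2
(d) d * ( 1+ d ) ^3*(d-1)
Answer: b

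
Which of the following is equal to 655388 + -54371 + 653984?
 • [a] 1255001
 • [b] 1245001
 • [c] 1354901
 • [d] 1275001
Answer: a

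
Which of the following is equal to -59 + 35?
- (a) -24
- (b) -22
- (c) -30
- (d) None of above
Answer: a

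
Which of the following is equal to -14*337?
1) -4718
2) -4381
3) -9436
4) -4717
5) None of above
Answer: 1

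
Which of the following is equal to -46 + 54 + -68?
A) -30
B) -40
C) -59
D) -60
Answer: D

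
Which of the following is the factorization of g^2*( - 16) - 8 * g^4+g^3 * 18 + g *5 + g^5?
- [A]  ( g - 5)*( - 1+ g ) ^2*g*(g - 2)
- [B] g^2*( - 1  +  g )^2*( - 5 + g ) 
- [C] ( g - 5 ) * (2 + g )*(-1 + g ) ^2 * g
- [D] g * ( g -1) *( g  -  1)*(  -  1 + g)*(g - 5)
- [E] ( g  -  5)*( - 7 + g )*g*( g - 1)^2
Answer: D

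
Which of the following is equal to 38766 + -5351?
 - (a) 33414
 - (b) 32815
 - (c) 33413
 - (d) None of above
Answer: d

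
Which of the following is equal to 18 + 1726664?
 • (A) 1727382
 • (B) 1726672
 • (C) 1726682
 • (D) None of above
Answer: C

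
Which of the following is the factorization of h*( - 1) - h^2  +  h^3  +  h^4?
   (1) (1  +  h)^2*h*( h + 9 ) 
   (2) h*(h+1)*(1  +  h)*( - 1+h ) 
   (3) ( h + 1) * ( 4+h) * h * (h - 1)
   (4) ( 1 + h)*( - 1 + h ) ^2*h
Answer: 2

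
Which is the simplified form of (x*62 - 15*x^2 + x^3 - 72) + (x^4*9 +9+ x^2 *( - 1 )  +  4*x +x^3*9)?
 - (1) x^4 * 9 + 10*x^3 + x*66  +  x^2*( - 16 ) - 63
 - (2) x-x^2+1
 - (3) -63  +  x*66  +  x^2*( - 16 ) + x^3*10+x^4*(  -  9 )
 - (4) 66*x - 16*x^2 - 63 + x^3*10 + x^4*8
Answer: 1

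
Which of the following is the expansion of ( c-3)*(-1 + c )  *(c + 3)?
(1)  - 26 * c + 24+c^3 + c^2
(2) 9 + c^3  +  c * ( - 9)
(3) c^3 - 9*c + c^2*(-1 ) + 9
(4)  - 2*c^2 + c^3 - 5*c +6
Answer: 3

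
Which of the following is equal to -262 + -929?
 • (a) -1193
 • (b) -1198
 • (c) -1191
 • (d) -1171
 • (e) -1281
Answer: c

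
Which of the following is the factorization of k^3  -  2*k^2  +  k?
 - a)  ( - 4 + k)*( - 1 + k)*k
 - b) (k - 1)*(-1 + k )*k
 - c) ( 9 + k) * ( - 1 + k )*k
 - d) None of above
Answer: b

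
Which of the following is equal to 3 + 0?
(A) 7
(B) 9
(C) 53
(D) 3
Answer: D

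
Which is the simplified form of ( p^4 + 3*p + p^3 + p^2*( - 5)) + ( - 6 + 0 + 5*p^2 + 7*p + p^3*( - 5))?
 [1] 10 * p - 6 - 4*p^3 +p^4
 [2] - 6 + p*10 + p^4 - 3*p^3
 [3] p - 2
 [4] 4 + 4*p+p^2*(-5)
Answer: 1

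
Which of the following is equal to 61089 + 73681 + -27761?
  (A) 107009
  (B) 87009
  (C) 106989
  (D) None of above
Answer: A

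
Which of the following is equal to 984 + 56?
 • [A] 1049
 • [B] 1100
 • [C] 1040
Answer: C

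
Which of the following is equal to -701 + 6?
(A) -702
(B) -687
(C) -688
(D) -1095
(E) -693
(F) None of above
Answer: F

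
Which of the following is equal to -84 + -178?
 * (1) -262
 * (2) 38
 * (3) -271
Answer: 1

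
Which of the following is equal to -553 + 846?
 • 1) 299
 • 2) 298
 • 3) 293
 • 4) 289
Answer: 3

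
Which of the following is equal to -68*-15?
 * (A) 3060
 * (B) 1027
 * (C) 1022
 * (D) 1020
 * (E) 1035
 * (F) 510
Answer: D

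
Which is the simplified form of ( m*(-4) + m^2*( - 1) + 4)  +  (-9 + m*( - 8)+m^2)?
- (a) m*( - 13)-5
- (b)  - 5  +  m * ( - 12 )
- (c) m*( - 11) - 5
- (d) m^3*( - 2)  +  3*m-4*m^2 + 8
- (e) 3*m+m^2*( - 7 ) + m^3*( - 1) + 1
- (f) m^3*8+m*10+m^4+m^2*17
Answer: b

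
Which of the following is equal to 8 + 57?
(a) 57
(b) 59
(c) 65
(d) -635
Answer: c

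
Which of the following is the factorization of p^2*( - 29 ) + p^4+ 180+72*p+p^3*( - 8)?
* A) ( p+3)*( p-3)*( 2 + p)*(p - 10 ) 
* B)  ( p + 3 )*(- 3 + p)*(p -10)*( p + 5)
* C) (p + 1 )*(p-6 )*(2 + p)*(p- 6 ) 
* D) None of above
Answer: A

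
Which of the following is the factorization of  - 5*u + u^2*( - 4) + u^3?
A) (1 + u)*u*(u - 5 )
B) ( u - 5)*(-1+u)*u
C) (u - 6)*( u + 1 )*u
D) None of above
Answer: A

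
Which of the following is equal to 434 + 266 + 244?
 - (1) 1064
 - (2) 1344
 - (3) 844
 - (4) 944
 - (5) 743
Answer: 4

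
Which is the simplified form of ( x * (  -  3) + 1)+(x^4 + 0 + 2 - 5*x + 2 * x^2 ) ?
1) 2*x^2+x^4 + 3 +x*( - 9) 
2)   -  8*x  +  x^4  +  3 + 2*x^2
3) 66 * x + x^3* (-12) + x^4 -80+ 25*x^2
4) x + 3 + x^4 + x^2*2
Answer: 2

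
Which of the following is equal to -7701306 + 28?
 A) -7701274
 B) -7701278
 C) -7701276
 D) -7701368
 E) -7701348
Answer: B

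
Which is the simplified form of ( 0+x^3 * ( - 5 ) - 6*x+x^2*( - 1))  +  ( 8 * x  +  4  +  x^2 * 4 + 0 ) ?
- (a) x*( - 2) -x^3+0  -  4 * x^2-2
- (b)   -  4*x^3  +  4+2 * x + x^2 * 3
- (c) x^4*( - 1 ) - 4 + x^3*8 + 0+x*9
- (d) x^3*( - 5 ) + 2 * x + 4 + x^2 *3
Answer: d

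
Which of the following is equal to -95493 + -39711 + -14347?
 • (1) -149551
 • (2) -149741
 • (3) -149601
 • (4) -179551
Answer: 1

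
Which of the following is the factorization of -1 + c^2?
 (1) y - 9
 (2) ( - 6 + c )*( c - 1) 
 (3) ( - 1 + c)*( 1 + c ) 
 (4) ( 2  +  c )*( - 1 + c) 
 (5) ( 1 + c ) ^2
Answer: 3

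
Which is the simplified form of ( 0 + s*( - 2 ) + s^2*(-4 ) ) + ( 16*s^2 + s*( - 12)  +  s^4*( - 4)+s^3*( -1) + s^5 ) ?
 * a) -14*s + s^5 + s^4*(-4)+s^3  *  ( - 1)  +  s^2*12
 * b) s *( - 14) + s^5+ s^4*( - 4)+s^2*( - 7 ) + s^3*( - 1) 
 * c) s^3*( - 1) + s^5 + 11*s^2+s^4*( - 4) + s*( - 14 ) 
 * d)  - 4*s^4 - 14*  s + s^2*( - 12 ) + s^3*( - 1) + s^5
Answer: a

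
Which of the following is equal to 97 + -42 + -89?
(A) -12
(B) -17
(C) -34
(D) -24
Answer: C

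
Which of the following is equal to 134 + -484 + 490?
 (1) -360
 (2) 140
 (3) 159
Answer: 2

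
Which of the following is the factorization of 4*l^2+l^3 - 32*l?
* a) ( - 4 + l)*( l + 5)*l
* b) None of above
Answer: b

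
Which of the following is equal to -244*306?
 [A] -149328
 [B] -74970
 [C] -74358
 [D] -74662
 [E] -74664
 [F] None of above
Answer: E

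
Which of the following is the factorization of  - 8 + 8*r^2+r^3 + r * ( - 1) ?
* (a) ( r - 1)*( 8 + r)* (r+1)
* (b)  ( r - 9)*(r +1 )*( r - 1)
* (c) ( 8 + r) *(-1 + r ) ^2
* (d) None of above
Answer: a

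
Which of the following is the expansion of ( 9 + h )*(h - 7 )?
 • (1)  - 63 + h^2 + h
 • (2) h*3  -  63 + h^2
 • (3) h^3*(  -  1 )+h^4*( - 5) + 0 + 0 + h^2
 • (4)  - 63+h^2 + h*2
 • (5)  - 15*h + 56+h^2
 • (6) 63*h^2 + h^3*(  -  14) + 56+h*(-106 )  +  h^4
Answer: 4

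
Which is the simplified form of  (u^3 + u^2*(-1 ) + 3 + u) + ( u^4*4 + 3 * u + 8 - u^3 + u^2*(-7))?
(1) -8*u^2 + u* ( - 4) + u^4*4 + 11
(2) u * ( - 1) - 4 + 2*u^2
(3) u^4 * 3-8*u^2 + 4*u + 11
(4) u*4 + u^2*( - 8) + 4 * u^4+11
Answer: 4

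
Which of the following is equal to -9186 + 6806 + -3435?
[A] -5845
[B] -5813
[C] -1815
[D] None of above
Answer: D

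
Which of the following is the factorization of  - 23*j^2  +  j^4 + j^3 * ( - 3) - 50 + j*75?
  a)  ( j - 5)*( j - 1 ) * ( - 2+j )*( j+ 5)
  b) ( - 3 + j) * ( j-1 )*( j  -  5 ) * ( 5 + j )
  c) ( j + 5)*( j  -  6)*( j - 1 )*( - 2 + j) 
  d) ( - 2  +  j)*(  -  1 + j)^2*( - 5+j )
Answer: a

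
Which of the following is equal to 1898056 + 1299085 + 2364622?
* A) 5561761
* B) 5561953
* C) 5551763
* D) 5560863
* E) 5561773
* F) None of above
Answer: F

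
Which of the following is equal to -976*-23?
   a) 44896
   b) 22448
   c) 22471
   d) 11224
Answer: b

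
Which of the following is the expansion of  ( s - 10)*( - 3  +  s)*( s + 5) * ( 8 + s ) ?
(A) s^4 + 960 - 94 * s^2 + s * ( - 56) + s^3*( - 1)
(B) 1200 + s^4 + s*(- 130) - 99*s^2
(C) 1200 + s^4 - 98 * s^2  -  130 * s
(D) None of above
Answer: B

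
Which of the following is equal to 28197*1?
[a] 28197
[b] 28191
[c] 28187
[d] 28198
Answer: a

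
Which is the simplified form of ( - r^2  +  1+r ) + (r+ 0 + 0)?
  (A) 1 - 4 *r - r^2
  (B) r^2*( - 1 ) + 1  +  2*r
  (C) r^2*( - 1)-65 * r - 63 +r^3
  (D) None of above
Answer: B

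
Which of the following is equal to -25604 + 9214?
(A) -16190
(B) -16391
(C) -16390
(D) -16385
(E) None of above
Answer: C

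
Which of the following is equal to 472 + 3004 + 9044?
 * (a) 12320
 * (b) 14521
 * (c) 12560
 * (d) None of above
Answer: d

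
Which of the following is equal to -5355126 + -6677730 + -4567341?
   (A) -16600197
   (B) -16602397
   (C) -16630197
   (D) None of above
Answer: A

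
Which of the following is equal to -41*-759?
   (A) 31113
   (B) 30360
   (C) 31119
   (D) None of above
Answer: C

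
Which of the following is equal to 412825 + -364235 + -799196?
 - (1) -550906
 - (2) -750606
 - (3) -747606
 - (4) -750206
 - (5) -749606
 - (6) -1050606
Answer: 2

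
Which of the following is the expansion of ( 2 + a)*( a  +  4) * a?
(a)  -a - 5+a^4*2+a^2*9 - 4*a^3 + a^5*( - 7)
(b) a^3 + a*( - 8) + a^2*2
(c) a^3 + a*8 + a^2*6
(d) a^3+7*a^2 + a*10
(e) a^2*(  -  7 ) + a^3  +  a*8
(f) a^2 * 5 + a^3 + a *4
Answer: c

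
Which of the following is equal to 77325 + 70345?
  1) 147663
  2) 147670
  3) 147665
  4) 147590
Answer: 2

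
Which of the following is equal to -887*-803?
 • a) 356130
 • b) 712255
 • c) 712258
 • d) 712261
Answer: d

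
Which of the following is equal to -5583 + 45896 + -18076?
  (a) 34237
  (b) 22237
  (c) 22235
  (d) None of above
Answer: b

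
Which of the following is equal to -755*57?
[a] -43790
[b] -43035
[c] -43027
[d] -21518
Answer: b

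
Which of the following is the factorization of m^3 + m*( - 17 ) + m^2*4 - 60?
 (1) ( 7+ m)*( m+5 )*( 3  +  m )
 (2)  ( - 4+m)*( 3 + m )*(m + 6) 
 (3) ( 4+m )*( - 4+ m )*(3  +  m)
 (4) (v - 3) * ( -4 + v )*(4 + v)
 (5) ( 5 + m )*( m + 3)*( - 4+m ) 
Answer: 5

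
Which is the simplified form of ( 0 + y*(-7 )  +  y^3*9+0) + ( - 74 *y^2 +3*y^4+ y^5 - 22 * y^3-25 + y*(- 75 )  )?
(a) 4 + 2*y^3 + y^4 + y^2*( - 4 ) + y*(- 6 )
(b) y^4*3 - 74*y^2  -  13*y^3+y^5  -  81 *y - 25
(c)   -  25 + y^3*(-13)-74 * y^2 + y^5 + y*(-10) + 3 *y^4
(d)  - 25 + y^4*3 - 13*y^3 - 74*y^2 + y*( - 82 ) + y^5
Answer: d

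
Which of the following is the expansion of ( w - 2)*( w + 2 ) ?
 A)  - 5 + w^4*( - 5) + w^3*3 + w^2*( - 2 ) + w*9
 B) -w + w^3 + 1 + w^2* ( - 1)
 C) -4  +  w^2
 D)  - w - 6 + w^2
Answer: C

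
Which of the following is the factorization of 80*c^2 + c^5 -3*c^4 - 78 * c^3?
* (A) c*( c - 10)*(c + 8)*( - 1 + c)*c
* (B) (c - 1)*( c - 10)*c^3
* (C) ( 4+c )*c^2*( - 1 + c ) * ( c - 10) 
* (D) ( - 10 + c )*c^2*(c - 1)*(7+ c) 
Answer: A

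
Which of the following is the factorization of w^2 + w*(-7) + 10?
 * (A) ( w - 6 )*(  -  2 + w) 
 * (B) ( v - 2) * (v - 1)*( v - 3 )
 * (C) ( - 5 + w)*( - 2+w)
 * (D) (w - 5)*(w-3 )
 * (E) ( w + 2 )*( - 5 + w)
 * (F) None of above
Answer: C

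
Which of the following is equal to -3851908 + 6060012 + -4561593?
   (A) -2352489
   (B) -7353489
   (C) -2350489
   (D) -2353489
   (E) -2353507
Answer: D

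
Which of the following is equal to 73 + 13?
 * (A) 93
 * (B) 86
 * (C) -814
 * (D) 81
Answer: B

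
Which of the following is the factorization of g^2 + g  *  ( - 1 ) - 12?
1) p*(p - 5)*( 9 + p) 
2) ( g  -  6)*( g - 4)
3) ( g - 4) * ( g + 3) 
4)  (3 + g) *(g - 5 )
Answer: 3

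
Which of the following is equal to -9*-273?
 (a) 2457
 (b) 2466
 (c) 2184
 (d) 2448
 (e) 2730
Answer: a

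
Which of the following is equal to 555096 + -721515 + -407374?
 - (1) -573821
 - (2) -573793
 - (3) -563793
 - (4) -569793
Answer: 2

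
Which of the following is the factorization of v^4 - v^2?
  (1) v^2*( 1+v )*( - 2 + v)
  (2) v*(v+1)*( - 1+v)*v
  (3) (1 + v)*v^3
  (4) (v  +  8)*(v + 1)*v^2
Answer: 2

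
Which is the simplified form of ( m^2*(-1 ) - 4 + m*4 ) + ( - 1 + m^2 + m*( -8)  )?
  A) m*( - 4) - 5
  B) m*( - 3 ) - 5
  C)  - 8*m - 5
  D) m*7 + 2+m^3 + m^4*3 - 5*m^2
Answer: A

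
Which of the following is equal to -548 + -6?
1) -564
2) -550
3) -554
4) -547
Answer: 3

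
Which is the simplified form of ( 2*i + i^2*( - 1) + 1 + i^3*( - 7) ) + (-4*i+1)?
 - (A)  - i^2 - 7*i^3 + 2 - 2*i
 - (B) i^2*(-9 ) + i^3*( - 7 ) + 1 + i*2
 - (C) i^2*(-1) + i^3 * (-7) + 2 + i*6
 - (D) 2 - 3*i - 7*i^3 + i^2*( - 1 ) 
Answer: A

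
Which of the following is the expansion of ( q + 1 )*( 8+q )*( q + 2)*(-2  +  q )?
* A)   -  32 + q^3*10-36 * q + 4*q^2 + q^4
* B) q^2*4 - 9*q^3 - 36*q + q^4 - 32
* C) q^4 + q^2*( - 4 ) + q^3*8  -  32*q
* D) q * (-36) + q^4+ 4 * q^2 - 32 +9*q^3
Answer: D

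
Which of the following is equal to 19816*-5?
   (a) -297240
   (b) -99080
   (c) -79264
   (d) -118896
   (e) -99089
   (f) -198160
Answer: b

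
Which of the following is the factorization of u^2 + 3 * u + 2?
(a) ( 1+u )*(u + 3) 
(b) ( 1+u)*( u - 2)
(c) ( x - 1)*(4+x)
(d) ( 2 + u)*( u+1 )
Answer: d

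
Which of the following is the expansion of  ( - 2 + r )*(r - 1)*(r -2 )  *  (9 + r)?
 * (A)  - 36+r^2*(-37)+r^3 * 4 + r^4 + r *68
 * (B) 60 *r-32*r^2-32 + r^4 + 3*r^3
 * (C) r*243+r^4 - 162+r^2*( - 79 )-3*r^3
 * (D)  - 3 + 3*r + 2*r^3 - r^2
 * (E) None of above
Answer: A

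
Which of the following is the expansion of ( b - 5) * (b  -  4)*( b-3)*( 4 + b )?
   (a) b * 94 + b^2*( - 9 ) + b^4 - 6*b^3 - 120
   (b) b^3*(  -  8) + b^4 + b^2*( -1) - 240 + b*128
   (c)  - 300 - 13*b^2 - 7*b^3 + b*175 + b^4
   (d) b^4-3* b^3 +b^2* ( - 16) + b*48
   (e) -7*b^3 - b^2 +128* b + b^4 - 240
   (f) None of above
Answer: b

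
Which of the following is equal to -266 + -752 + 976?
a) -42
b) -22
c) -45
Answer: a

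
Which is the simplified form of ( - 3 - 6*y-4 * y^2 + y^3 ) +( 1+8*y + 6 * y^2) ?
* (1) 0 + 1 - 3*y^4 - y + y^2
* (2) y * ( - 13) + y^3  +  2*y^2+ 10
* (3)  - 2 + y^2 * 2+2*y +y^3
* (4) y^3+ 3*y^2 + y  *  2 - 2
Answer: 3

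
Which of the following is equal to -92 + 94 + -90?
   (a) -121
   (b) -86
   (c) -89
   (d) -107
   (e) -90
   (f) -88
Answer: f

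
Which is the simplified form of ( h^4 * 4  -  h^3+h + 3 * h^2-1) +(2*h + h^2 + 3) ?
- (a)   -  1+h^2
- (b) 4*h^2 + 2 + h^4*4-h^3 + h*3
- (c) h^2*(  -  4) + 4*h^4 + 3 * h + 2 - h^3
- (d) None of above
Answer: b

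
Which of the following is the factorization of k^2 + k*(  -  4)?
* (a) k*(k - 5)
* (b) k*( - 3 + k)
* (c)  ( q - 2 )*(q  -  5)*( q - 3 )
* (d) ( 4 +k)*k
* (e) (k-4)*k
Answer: e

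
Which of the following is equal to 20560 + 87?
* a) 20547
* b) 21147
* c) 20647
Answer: c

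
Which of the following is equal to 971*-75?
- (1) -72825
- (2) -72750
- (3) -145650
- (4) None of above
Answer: 1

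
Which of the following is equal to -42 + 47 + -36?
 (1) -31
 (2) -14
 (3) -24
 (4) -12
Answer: 1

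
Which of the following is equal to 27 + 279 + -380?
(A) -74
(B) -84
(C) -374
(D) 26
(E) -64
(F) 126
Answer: A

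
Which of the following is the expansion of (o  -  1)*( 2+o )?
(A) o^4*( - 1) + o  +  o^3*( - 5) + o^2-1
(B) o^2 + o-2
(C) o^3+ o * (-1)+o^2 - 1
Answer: B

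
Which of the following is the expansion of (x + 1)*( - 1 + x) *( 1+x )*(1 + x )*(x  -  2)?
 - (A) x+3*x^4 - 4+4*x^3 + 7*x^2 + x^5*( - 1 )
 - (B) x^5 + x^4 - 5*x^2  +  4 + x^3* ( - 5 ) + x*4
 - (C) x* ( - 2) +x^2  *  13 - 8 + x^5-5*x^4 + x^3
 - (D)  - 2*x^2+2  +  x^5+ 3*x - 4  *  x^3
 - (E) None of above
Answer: D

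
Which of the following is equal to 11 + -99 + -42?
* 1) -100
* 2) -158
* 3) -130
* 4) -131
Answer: 3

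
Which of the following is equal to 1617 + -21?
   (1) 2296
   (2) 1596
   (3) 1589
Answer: 2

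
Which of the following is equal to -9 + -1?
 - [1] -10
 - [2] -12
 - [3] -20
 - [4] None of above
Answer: 1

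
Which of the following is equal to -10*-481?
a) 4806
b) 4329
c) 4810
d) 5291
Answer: c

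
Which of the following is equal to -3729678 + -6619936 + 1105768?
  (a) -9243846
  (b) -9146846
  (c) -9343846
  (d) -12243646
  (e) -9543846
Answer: a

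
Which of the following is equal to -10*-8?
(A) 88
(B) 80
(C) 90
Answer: B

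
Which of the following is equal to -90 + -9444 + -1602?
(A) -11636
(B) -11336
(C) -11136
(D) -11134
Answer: C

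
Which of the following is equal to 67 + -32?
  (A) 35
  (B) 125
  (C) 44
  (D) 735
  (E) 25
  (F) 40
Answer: A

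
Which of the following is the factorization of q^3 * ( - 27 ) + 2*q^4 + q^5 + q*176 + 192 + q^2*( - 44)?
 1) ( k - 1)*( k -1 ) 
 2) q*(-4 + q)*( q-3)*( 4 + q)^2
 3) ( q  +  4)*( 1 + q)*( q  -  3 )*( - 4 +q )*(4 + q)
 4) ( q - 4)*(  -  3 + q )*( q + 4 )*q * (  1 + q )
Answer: 3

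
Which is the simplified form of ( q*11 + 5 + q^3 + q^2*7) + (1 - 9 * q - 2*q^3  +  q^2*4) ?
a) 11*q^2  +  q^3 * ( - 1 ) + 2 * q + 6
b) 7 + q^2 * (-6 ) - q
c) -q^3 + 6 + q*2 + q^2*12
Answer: a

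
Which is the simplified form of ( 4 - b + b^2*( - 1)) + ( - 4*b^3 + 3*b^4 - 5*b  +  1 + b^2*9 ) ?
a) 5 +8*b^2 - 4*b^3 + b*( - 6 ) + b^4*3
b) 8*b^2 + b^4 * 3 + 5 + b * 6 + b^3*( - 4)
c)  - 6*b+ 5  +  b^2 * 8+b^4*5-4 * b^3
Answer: a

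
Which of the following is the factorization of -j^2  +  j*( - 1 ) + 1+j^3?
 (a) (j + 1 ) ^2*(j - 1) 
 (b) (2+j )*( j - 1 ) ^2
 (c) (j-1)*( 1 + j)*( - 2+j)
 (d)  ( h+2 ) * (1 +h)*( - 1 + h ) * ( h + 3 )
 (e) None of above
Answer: e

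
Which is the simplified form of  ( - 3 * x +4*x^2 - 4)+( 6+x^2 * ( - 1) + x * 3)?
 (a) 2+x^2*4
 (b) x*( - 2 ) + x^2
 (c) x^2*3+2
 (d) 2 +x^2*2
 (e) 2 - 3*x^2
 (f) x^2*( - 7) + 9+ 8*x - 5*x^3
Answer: c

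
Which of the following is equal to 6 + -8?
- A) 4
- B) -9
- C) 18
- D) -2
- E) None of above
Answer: D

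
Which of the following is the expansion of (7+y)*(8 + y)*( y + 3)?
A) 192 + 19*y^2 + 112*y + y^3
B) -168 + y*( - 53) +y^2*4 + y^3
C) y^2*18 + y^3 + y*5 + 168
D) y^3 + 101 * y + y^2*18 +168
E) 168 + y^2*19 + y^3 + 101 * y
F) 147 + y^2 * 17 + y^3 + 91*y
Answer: D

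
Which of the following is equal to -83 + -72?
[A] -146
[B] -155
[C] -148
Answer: B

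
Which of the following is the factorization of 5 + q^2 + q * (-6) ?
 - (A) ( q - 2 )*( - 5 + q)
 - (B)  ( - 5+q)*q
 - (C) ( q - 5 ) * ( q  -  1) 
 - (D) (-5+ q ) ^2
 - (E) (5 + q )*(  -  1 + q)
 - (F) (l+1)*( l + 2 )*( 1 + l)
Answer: C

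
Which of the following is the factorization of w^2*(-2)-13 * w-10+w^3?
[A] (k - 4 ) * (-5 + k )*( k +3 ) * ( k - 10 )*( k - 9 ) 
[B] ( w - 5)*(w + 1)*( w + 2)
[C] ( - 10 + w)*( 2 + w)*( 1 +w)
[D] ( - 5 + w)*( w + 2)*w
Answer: B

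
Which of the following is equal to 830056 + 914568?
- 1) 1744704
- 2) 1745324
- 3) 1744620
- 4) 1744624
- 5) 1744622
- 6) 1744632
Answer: 4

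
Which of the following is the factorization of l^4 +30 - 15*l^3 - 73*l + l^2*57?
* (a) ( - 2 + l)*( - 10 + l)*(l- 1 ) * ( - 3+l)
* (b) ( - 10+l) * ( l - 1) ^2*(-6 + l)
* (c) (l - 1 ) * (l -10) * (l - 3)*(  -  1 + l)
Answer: c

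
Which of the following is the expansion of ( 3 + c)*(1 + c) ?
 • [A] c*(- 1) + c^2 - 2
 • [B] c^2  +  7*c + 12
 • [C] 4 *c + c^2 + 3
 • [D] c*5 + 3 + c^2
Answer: C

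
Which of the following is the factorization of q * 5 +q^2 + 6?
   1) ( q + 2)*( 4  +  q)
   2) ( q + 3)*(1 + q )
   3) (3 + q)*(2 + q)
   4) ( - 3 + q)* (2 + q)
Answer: 3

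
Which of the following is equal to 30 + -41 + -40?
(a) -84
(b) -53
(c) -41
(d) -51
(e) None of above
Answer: d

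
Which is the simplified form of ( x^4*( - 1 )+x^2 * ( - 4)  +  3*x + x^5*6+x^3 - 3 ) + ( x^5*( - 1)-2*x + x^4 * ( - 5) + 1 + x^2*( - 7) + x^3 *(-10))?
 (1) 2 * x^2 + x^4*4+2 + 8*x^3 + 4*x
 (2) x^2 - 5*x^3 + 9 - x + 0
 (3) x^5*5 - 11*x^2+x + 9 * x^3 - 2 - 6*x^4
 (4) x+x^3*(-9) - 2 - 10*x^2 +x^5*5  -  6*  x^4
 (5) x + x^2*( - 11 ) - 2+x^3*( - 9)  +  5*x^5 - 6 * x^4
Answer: 5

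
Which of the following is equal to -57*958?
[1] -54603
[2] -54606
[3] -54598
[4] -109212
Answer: 2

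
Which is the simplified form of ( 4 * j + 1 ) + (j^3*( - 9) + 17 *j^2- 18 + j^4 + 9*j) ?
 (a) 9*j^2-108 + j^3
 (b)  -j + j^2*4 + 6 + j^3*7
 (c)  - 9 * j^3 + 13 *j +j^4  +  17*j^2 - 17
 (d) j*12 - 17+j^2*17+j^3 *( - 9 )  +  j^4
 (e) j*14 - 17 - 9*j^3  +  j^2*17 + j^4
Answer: c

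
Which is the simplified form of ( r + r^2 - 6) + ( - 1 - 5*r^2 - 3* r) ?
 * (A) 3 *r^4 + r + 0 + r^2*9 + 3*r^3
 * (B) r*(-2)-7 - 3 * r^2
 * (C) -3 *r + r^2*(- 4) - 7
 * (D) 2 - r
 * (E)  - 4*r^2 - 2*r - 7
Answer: E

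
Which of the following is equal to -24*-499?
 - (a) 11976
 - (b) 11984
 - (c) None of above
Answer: a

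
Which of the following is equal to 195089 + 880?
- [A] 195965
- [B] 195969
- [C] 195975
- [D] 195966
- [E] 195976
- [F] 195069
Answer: B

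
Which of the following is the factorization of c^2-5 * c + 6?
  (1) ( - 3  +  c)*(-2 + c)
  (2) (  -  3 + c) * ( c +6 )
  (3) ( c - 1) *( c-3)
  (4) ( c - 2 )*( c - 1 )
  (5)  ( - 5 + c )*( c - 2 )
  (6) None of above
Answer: 1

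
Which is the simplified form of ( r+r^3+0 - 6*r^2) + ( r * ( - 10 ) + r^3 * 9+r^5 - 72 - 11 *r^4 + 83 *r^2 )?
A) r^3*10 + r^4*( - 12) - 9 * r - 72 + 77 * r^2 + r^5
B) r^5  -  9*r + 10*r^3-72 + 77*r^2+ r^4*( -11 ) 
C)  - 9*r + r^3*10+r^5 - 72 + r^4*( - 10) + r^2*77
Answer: B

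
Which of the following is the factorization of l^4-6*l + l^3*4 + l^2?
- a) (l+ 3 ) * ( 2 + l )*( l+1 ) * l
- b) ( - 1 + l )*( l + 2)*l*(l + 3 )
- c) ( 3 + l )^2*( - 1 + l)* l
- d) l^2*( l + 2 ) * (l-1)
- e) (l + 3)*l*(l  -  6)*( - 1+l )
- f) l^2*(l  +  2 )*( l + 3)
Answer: b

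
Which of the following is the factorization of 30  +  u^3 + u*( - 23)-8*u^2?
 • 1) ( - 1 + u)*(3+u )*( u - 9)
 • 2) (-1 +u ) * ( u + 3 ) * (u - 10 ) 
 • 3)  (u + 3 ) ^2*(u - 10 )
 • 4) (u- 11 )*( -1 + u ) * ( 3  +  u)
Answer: 2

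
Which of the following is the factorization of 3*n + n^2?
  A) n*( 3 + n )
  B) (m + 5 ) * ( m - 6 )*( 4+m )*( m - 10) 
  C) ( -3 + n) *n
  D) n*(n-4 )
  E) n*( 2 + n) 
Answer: A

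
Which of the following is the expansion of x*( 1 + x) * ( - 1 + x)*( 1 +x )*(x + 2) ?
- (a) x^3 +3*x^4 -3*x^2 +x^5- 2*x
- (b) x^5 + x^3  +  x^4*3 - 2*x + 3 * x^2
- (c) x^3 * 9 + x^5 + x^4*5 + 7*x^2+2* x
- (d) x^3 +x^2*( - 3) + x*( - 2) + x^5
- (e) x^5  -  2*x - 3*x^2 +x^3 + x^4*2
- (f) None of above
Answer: a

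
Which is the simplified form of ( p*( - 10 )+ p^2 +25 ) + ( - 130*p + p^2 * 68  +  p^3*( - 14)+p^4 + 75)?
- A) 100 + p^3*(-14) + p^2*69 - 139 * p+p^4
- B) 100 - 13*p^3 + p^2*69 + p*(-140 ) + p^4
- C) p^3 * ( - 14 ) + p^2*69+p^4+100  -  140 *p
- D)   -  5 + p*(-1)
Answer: C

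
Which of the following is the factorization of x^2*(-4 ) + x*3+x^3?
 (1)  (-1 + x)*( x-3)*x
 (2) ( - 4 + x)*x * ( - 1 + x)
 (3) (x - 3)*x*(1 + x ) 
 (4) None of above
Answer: 1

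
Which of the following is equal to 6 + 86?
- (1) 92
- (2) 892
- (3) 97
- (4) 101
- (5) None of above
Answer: 1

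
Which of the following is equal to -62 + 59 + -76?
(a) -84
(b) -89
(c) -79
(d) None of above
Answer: c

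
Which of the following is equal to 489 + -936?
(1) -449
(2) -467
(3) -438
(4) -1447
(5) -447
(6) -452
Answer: 5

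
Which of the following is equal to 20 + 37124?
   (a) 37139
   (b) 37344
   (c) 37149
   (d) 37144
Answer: d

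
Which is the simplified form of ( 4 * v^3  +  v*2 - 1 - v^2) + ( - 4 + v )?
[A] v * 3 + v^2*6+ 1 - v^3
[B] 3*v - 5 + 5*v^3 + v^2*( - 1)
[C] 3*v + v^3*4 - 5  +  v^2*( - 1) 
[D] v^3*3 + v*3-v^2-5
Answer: C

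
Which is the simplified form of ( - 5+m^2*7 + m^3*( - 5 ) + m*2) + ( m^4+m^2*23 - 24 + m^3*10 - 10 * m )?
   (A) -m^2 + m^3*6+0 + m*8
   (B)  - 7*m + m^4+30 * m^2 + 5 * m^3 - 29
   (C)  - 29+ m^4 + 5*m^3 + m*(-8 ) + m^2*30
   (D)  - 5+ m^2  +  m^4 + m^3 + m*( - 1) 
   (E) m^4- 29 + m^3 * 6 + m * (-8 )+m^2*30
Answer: C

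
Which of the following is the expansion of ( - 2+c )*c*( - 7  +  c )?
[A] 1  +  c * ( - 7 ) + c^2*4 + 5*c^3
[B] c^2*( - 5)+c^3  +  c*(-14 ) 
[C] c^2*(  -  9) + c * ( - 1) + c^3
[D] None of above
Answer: D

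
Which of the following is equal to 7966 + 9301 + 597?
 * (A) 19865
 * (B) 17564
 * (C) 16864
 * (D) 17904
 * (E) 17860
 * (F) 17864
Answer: F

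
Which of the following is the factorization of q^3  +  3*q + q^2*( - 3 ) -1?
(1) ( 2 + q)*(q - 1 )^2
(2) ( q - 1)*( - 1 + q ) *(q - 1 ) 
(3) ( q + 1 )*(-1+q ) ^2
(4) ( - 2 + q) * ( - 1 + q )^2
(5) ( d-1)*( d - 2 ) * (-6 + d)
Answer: 2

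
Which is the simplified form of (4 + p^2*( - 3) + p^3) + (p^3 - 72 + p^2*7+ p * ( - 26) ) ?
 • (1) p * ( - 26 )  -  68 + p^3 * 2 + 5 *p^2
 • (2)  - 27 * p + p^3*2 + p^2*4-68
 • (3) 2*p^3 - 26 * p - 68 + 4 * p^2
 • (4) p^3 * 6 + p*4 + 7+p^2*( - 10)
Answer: 3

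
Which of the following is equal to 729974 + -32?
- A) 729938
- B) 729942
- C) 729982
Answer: B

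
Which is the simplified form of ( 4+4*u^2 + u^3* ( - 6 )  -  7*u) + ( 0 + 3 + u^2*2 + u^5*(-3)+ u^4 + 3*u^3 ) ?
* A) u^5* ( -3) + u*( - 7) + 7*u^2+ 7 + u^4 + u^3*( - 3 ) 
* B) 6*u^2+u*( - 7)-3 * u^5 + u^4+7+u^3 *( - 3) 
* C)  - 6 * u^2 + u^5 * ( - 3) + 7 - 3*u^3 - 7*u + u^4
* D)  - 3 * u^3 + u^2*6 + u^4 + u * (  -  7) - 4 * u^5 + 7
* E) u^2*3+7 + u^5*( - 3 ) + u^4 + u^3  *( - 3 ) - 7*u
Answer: B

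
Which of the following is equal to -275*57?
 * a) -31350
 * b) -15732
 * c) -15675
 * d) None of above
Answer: c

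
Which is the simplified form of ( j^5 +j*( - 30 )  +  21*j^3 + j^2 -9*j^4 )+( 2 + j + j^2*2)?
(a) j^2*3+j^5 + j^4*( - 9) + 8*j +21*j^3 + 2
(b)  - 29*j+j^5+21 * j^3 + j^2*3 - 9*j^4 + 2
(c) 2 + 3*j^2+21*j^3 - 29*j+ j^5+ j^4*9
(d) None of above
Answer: b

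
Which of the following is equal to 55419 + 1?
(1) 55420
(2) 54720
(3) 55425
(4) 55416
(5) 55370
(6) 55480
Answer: 1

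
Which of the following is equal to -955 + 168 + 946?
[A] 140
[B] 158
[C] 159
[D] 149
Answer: C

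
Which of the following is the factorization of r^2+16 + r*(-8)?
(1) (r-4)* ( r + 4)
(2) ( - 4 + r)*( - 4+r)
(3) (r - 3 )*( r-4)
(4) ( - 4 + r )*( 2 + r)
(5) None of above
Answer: 2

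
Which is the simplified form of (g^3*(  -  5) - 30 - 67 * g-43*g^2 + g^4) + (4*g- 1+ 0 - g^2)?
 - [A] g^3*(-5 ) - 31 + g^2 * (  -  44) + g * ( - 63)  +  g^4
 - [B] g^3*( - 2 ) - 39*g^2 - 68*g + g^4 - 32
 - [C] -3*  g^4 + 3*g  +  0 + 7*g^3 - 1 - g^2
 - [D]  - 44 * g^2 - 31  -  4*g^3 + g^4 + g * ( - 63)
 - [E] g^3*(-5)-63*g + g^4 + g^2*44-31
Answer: A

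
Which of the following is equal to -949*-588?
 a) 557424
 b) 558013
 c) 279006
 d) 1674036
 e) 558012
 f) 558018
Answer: e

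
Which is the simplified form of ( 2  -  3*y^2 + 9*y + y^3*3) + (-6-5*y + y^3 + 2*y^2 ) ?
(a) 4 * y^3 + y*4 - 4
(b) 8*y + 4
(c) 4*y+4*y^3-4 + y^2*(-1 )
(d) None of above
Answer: c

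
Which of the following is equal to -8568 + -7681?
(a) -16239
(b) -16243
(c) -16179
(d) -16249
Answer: d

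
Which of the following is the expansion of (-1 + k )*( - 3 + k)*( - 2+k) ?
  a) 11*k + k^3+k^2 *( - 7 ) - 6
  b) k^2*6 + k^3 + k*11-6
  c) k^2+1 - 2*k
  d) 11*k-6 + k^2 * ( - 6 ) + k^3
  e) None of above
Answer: d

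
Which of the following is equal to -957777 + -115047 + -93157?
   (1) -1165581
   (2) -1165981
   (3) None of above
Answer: 2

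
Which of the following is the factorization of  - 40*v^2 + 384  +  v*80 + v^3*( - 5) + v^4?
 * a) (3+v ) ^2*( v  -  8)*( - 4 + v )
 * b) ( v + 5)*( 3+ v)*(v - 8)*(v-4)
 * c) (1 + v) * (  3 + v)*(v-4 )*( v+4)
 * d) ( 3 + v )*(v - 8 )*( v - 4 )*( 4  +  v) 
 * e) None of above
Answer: d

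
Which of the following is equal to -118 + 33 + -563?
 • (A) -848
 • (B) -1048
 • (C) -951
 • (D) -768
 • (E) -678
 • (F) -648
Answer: F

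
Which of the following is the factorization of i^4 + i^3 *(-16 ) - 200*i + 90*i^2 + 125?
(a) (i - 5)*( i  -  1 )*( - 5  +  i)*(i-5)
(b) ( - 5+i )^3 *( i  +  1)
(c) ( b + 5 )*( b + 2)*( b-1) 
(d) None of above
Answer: a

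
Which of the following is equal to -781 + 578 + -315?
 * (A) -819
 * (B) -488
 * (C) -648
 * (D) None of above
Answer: D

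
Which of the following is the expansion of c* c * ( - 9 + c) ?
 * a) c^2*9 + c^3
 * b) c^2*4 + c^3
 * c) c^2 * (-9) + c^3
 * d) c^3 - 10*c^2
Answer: c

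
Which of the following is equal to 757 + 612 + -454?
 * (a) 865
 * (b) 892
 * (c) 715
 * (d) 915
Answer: d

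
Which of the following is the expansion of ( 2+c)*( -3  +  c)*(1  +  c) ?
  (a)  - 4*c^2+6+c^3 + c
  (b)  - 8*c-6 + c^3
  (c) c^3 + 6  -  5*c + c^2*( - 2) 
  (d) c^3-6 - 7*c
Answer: d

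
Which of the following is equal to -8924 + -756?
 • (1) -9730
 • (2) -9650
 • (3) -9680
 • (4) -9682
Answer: 3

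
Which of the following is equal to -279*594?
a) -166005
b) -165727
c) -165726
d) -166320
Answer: c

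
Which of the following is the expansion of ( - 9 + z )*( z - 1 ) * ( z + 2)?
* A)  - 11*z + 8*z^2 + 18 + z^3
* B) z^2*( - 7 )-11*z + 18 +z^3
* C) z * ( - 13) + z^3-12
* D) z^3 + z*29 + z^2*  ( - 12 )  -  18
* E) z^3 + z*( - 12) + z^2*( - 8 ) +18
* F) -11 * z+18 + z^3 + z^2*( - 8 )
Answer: F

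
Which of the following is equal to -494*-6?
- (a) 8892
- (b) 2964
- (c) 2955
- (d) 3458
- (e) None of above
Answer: b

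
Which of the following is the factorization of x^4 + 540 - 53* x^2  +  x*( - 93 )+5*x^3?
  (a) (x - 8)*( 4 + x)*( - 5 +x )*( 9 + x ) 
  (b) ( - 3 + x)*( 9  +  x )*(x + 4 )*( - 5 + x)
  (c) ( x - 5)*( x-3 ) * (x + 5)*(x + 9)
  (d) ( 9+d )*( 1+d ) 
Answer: b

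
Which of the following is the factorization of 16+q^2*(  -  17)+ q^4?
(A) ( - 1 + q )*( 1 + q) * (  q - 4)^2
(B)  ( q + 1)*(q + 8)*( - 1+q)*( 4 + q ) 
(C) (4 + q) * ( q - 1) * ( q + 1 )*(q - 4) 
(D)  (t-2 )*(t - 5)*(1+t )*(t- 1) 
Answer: C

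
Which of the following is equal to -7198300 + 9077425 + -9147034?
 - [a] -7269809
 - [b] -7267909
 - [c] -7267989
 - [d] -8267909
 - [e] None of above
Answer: b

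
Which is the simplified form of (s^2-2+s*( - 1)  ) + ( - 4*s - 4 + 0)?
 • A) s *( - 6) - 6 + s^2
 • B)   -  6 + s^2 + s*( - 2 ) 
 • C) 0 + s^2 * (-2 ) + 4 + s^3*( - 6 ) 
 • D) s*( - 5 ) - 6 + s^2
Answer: D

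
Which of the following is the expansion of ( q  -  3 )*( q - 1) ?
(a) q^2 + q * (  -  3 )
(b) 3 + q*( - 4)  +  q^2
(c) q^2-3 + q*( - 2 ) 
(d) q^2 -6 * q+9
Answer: b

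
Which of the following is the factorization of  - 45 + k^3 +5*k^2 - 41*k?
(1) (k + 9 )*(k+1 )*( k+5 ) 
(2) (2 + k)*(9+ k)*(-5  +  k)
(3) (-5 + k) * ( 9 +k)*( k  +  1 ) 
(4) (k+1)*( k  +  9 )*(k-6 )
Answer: 3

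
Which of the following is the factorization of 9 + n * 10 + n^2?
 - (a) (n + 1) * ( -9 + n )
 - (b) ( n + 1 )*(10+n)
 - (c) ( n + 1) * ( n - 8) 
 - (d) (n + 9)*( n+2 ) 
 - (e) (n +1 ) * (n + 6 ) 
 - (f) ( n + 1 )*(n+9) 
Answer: f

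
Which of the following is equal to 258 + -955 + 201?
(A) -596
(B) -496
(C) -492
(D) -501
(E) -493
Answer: B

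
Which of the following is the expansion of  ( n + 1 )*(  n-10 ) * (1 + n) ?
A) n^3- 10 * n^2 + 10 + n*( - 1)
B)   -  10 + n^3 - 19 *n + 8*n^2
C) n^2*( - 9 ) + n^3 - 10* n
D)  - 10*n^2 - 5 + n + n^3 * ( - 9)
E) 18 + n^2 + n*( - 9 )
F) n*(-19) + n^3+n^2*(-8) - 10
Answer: F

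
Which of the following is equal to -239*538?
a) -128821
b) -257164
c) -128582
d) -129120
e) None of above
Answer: c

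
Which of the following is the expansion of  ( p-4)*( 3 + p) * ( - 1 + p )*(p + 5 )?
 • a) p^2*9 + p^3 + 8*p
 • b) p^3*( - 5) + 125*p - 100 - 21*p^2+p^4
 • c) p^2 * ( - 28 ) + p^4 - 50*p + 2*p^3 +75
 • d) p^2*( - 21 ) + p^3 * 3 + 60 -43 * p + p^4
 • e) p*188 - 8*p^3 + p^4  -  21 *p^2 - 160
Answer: d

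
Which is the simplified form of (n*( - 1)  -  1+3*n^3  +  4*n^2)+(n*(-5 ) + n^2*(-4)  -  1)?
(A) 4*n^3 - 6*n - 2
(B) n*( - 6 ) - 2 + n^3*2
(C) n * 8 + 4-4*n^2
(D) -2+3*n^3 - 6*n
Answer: D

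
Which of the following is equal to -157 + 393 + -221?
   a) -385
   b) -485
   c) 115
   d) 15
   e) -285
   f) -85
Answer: d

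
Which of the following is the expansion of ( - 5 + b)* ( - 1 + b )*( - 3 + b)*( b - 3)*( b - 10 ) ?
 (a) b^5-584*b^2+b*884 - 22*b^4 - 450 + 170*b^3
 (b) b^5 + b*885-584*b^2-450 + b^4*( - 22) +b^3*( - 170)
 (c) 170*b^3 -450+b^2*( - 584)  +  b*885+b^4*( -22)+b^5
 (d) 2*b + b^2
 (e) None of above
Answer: c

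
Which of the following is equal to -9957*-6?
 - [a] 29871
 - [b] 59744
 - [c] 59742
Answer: c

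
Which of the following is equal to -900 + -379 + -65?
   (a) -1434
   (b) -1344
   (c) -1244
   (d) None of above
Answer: b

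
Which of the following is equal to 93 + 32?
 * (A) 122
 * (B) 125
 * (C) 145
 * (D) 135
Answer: B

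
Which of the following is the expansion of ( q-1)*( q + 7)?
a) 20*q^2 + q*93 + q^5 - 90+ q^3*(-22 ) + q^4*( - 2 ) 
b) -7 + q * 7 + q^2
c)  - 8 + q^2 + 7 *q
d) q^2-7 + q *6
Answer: d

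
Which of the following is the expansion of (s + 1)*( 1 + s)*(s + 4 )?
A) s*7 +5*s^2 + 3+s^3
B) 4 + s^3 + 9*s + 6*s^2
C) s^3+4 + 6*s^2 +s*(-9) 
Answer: B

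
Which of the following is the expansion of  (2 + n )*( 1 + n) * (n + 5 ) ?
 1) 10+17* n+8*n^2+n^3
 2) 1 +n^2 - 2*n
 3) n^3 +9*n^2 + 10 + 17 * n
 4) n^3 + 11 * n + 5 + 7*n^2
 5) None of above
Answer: 1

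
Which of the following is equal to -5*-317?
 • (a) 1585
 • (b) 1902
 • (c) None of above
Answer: a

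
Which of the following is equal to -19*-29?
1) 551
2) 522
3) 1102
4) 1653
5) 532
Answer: 1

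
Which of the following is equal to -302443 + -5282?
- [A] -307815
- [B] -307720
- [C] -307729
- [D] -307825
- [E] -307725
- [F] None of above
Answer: E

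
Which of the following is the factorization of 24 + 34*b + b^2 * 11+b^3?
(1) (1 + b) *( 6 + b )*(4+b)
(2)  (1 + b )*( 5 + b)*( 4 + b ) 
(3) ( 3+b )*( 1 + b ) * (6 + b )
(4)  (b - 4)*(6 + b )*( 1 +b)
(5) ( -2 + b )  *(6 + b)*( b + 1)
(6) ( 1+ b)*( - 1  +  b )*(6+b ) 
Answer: 1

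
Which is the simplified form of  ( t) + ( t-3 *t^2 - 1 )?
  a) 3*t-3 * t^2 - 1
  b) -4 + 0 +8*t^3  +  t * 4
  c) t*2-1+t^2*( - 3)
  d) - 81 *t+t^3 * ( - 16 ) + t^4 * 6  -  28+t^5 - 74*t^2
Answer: c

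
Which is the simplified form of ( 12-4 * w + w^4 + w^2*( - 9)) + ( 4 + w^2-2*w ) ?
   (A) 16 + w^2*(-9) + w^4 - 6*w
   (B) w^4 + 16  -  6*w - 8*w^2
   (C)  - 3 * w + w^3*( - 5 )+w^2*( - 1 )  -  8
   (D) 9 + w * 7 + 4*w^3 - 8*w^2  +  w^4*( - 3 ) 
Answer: B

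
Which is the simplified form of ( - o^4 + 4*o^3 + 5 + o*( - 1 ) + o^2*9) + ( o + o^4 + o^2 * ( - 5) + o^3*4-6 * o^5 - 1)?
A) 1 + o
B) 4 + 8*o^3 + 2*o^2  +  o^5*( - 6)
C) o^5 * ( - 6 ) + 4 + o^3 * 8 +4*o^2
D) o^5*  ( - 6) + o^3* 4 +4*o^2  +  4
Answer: C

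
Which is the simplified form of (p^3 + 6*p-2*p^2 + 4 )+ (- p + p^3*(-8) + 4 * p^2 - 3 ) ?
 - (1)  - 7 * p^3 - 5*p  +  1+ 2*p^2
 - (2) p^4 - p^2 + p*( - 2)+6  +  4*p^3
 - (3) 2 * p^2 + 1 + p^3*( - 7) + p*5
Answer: 3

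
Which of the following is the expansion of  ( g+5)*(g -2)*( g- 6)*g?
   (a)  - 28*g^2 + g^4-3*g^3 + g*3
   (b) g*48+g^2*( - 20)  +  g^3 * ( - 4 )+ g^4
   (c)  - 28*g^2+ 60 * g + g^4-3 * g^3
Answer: c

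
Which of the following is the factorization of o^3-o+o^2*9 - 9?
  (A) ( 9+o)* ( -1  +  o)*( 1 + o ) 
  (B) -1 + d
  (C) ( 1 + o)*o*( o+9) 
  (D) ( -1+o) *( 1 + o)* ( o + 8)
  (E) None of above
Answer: A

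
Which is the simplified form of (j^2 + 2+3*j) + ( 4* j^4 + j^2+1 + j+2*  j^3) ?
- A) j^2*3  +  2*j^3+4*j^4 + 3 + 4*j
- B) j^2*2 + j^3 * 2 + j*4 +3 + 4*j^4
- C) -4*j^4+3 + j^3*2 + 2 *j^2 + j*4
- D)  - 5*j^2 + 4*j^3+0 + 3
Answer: B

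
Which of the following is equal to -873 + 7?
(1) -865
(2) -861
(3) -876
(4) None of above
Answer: 4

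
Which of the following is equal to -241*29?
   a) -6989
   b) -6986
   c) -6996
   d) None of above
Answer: a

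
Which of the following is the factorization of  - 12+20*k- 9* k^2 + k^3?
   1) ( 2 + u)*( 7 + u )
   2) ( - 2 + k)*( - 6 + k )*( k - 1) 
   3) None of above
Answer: 2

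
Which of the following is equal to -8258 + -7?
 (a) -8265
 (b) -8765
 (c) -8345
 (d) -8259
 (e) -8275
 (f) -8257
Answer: a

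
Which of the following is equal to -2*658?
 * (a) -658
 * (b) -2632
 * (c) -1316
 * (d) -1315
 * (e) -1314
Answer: c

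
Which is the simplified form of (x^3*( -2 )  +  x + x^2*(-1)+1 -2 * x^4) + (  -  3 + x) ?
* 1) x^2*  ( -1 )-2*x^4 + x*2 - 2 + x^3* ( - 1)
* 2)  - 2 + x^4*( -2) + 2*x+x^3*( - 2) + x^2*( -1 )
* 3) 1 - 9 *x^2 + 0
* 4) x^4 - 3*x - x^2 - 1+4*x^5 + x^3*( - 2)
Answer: 2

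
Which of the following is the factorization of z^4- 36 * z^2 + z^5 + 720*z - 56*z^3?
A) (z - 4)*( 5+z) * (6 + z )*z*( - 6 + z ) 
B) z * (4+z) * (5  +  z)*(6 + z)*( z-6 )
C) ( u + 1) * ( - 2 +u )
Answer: A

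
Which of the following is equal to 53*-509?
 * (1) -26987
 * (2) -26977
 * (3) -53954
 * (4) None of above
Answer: 2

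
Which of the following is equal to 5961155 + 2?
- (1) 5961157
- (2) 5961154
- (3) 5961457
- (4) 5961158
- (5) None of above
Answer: 1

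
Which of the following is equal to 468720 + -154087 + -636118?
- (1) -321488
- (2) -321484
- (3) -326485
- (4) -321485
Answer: 4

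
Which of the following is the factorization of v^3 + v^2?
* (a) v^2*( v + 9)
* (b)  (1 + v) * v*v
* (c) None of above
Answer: b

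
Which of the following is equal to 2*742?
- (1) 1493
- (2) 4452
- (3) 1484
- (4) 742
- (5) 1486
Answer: 3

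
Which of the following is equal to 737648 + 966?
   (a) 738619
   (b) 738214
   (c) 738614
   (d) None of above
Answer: c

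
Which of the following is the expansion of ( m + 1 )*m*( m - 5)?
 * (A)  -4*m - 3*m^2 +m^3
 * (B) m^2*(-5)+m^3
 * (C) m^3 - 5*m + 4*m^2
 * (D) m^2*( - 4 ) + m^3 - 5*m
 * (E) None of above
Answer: D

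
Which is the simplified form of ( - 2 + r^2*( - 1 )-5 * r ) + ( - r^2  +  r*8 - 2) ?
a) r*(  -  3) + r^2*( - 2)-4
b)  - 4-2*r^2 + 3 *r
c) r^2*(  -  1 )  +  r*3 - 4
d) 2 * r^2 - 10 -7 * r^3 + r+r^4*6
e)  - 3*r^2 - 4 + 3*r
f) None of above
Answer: b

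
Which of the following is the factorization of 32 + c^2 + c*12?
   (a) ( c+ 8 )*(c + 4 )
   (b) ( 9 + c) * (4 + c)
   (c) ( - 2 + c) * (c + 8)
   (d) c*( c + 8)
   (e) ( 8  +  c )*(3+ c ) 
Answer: a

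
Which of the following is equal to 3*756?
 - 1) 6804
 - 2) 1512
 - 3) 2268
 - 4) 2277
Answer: 3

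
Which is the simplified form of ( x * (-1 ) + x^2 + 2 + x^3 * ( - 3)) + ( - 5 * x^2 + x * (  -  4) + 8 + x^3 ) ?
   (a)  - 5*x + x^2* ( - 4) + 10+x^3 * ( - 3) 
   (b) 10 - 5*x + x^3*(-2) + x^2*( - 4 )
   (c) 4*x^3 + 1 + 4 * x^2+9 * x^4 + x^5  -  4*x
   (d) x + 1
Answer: b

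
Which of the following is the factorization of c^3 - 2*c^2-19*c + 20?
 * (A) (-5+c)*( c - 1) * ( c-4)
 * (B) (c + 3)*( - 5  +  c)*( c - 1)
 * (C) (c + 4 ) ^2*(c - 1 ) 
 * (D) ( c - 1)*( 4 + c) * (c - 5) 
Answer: D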